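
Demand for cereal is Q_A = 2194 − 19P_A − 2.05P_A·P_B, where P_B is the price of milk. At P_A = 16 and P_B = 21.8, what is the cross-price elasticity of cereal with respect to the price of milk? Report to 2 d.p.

At P_A = 16 and P_B = 21.8: Q_A = 1174.96.
∂Q_A/∂P_B = -2.05P_A = -2.05(16) = -32.8000.
ε = (∂Q_A/∂P_B)(P_B/Q_A) = -32.8000 × (21.8/1174.96) ≈ -0.61.

-0.61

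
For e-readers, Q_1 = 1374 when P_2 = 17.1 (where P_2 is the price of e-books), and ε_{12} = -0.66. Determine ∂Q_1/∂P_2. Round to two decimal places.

-53.03

ε = (∂Q_1/∂P_2)·(P_2/Q_1) ⇒ ∂Q_1/∂P_2 = ε·Q_1/P_2 = -0.66 × 1374/17.1 ≈ -53.03.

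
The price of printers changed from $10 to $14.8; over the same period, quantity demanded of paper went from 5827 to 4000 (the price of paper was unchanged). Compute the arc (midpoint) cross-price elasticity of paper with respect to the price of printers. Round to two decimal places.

-0.96

ΔQ_A = 4000 − 5827 = -1827; ΔP_B = 14.8 − 10 = 4.8.
Midpoints: Q̄_A = 4913.5, P̄_B = 12.40.
ε = (ΔQ_A/Q̄_A)/(ΔP_B/P̄_B) = (-1827/4913.5)/(4.8/12.40) ≈ -0.96.
ε < 0: paper and printers are complements.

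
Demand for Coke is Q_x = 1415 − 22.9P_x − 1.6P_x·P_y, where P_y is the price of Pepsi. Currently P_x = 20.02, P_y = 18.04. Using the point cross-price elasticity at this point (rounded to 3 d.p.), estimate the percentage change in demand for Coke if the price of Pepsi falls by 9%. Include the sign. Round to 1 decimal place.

13.7%

At P_x = 20.02, P_y = 18.04: Q_x = 378.685.
∂Q_x/∂P_y = -1.6P_x = -32.0320.
ε = (∂Q_x/∂P_y)(P_y/Q_x) = -32.0320 × 18.04/378.685 ≈ -1.526.
%ΔQ_x ≈ ε × %ΔP_y = -1.526 × (-9%) = 13.7%.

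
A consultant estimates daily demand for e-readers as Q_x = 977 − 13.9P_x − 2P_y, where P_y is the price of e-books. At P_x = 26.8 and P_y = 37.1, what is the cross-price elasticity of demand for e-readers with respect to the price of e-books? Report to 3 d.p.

At P_x = 26.8 and P_y = 37.1: Q_x = 530.28.
∂Q_x/∂P_y = -2.
ε = (∂Q_x/∂P_y)(P_y/Q_x) = -2 × (37.1/530.28) ≈ -0.140.

-0.140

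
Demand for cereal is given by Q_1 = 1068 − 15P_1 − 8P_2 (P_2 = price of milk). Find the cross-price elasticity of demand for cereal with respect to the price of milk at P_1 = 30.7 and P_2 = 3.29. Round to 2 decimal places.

-0.05

At P_1 = 30.7 and P_2 = 3.29: Q_1 = 581.18.
∂Q_1/∂P_2 = -8.
ε = (∂Q_1/∂P_2)(P_2/Q_1) = -8 × (3.29/581.18) ≈ -0.05.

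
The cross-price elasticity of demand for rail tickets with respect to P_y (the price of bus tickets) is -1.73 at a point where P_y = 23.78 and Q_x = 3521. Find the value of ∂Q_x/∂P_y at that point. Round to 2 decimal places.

ε = (∂Q_x/∂P_y)·(P_y/Q_x) ⇒ ∂Q_x/∂P_y = ε·Q_x/P_y = -1.73 × 3521/23.78 ≈ -256.15.

-256.15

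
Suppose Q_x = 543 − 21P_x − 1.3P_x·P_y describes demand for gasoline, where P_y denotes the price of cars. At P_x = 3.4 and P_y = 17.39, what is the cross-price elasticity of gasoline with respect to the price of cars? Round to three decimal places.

At P_x = 3.4 and P_y = 17.39: Q_x = 394.736.
∂Q_x/∂P_y = -1.3P_x = -1.3(3.4) = -4.4200.
ε = (∂Q_x/∂P_y)(P_y/Q_x) = -4.4200 × (17.39/394.736) ≈ -0.195.
ε < 0: complements.

-0.195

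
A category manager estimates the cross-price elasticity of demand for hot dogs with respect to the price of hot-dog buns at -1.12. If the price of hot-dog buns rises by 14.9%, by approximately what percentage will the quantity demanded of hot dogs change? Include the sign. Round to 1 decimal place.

-16.7%

%ΔQ ≈ ε × %ΔP of hot-dog buns = -1.12 × (14.9%) = -16.7%.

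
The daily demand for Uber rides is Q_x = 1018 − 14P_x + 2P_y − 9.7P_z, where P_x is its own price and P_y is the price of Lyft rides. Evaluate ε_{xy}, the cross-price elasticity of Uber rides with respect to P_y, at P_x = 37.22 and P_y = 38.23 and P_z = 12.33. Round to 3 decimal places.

At P_x = 37.22 and P_y = 38.23 and P_z = 12.33: Q_x = 453.779.
∂Q_x/∂P_y = 2.
ε = (∂Q_x/∂P_y)(P_y/Q_x) = 2 × (38.23/453.779) ≈ 0.168.
Since ε > 0, Uber rides and Lyft rides are substitutes.

0.168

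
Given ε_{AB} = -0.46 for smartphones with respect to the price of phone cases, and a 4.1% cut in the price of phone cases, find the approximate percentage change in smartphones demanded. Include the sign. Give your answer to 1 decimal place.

1.9%

%ΔQ ≈ ε × %ΔP of phone cases = -0.46 × (-4.1%) = 1.9%.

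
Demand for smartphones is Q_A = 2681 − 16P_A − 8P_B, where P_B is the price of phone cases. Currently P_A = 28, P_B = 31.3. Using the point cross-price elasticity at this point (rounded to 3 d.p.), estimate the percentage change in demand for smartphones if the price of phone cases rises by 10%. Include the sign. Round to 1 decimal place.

At P_A = 28, P_B = 31.3: Q_A = 1982.6.
∂Q_A/∂P_B = -8.
ε = (∂Q_A/∂P_B)(P_B/Q_A) = -8.0000 × 31.3/1982.6 ≈ -0.126.
%ΔQ_A ≈ ε × %ΔP_B = -0.126 × (10%) = -1.3%.

-1.3%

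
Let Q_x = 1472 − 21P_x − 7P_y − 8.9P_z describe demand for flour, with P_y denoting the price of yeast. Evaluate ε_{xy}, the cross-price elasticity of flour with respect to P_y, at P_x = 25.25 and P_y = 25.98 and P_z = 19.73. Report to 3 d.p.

-0.311

At P_x = 25.25 and P_y = 25.98 and P_z = 19.73: Q_x = 584.293.
∂Q_x/∂P_y = -7.
ε = (∂Q_x/∂P_y)(P_y/Q_x) = -7 × (25.98/584.293) ≈ -0.311.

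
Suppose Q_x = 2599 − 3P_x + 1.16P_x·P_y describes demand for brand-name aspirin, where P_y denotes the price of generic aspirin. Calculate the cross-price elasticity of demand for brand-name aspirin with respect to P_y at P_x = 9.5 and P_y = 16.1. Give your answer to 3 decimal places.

0.065

At P_x = 9.5 and P_y = 16.1: Q_x = 2747.922.
∂Q_x/∂P_y = 1.16P_x = 1.16(9.5) = 11.0200.
ε = (∂Q_x/∂P_y)(P_y/Q_x) = 11.0200 × (16.1/2747.922) ≈ 0.065.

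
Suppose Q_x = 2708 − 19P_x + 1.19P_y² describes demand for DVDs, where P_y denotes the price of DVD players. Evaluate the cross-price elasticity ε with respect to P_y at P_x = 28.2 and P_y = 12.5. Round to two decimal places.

At P_x = 28.2 and P_y = 12.5: Q_x = 2358.137.
∂Q_x/∂P_y = 2.38P_y = 2.38(12.5) = 29.7500.
ε = (∂Q_x/∂P_y)(P_y/Q_x) = 29.7500 × (12.5/2358.137) ≈ 0.16.

0.16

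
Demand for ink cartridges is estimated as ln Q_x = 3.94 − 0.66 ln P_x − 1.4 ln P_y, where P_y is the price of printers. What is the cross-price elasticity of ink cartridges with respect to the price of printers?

In a log-linear (constant-elasticity) demand function, the coefficient on ln P_y is the cross-price elasticity.
ε = -1.40. Negative, so ink cartridges and printers are complements.

-1.40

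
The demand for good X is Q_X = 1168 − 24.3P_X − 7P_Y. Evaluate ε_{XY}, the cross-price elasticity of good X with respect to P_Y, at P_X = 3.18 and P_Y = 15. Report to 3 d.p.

-0.107

At P_X = 3.18 and P_Y = 15: Q_X = 985.726.
∂Q_X/∂P_Y = -7.
ε = (∂Q_X/∂P_Y)(P_Y/Q_X) = -7 × (15/985.726) ≈ -0.107.
Since ε < 0, good X and good Y are complements.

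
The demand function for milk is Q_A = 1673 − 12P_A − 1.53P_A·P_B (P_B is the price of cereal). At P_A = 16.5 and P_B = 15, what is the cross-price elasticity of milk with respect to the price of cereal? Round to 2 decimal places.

At P_A = 16.5 and P_B = 15: Q_A = 1096.325.
∂Q_A/∂P_B = -1.53P_A = -1.53(16.5) = -25.2450.
ε = (∂Q_A/∂P_B)(P_B/Q_A) = -25.2450 × (15/1096.325) ≈ -0.35.
ε < 0: complements.

-0.35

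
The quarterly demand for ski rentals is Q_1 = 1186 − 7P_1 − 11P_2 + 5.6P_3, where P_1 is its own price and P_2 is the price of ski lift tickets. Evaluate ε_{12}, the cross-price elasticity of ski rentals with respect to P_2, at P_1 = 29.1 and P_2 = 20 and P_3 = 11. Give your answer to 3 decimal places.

At P_1 = 29.1 and P_2 = 20 and P_3 = 11: Q_1 = 823.9.
∂Q_1/∂P_2 = -11.
ε = (∂Q_1/∂P_2)(P_2/Q_1) = -11 × (20/823.9) ≈ -0.267.

-0.267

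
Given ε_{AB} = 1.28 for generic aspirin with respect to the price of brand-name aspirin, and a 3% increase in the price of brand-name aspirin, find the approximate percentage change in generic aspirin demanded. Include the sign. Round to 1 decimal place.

3.8%

%ΔQ ≈ ε × %ΔP of brand-name aspirin = 1.28 × (3%) = 3.8%.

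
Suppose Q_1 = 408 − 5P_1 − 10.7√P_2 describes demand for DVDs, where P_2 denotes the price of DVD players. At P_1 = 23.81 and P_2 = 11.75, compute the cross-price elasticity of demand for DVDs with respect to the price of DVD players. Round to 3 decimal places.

-0.073

At P_1 = 23.81 and P_2 = 11.75: Q_1 = 252.272.
∂Q_1/∂P_2 = -10.7/(2√P_2) = -10.7/(2√11.75) = -1.5608.
ε = (∂Q_1/∂P_2)(P_2/Q_1) = -1.5608 × (11.75/252.272) ≈ -0.073.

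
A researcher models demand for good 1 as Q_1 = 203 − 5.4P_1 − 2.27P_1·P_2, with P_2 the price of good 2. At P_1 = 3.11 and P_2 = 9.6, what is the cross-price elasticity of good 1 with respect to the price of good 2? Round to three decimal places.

At P_1 = 3.11 and P_2 = 9.6: Q_1 = 118.433.
∂Q_1/∂P_2 = -2.27P_1 = -2.27(3.11) = -7.0597.
ε = (∂Q_1/∂P_2)(P_2/Q_1) = -7.0597 × (9.6/118.433) ≈ -0.572.

-0.572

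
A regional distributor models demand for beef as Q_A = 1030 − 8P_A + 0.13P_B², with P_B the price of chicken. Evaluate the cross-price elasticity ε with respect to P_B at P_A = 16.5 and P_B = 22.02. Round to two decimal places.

At P_A = 16.5 and P_B = 22.02: Q_A = 961.034.
∂Q_A/∂P_B = 0.26P_B = 0.26(22.02) = 5.7252.
ε = (∂Q_A/∂P_B)(P_B/Q_A) = 5.7252 × (22.02/961.034) ≈ 0.13.

0.13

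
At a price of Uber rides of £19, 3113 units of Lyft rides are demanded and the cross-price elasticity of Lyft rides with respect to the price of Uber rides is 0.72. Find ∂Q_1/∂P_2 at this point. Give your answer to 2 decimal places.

117.97

ε = (∂Q_1/∂P_2)·(P_2/Q_1) ⇒ ∂Q_1/∂P_2 = ε·Q_1/P_2 = 0.72 × 3113/19 ≈ 117.97.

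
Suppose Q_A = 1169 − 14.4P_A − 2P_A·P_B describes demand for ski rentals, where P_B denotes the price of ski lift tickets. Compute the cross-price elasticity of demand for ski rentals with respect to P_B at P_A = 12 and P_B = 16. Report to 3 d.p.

-0.627

At P_A = 12 and P_B = 16: Q_A = 612.2.
∂Q_A/∂P_B = -2P_A = -2(12) = -24.0000.
ε = (∂Q_A/∂P_B)(P_B/Q_A) = -24.0000 × (16/612.2) ≈ -0.627.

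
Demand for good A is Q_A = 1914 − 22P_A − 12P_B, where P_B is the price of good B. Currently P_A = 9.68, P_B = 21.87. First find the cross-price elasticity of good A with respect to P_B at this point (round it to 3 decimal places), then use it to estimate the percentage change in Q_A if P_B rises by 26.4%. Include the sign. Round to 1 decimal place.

-4.8%

At P_A = 9.68, P_B = 21.87: Q_A = 1438.6.
∂Q_A/∂P_B = -12.
ε = (∂Q_A/∂P_B)(P_B/Q_A) = -12.0000 × 21.87/1438.6 ≈ -0.182.
%ΔQ_A ≈ ε × %ΔP_B = -0.182 × (26.4%) = -4.8%.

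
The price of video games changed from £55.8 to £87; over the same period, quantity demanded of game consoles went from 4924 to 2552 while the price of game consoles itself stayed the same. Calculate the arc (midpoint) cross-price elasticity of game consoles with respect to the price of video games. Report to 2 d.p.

ΔQ_A = 2552 − 4924 = -2372; ΔP_B = 87 − 55.8 = 31.2.
Midpoints: Q̄_A = 3738.0, P̄_B = 71.40.
ε = (ΔQ_A/Q̄_A)/(ΔP_B/P̄_B) = (-2372/3738.0)/(31.2/71.40) ≈ -1.45.

-1.45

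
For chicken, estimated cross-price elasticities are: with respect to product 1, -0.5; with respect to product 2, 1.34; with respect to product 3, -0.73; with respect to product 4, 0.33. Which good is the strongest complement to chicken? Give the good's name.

product 3

Complements have ε < 0. The most negative value is -0.73 (product 3).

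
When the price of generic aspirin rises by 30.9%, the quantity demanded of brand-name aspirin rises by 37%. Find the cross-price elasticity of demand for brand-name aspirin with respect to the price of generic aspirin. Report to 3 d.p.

1.197

ε = (%ΔQ of brand-name aspirin) / (%ΔP of generic aspirin) = (37%) / (30.9%) ≈ 1.197.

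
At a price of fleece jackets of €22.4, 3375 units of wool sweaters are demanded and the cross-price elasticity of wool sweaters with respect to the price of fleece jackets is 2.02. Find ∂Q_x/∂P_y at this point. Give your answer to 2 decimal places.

304.35

ε = (∂Q_x/∂P_y)·(P_y/Q_x) ⇒ ∂Q_x/∂P_y = ε·Q_x/P_y = 2.02 × 3375/22.4 ≈ 304.35.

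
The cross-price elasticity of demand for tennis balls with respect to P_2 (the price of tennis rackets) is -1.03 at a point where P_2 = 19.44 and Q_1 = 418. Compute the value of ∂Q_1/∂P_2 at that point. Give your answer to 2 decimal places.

-22.15

ε = (∂Q_1/∂P_2)·(P_2/Q_1) ⇒ ∂Q_1/∂P_2 = ε·Q_1/P_2 = -1.03 × 418/19.44 ≈ -22.15.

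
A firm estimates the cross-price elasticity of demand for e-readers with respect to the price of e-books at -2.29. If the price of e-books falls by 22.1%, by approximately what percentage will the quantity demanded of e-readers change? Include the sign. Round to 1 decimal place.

%ΔQ ≈ ε × %ΔP of e-books = -2.29 × (-22.1%) = 50.6%.

50.6%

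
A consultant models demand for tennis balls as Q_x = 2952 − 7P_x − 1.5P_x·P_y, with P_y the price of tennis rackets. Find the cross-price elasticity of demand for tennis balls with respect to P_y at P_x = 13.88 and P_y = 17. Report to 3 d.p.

-0.142

At P_x = 13.88 and P_y = 17: Q_x = 2500.9.
∂Q_x/∂P_y = -1.5P_x = -1.5(13.88) = -20.8200.
ε = (∂Q_x/∂P_y)(P_y/Q_x) = -20.8200 × (17/2500.9) ≈ -0.142.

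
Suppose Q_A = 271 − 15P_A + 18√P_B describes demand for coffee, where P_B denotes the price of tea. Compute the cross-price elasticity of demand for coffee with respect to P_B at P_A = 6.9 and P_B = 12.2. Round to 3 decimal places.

0.136

At P_A = 6.9 and P_B = 12.2: Q_A = 230.371.
∂Q_A/∂P_B = 18/(2√P_B) = 18/(2√12.2) = 2.5767.
ε = (∂Q_A/∂P_B)(P_B/Q_A) = 2.5767 × (12.2/230.371) ≈ 0.136.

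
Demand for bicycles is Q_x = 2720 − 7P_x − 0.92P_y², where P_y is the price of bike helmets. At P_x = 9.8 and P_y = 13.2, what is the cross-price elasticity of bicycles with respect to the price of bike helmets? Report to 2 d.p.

At P_x = 9.8 and P_y = 13.2: Q_x = 2491.099.
∂Q_x/∂P_y = -1.84P_y = -1.84(13.2) = -24.2880.
ε = (∂Q_x/∂P_y)(P_y/Q_x) = -24.2880 × (13.2/2491.099) ≈ -0.13.

-0.13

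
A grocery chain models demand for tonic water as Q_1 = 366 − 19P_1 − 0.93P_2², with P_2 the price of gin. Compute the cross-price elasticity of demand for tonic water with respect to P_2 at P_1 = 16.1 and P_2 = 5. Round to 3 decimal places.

-1.262

At P_1 = 16.1 and P_2 = 5: Q_1 = 36.85.
∂Q_1/∂P_2 = -1.86P_2 = -1.86(5) = -9.3000.
ε = (∂Q_1/∂P_2)(P_2/Q_1) = -9.3000 × (5/36.85) ≈ -1.262.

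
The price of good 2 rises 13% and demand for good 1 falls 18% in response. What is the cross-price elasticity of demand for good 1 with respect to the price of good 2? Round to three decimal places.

-1.385

ε = (%ΔQ of good 1) / (%ΔP of good 2) = (-18%) / (13%) ≈ -1.385.
Negative cross-price elasticity: complements.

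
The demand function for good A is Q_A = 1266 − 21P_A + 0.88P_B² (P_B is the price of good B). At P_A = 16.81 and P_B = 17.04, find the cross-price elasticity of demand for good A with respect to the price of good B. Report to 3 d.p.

0.437

At P_A = 16.81 and P_B = 17.04: Q_A = 1168.508.
∂Q_A/∂P_B = 1.76P_B = 1.76(17.04) = 29.9904.
ε = (∂Q_A/∂P_B)(P_B/Q_A) = 29.9904 × (17.04/1168.508) ≈ 0.437.
ε > 0: substitutes.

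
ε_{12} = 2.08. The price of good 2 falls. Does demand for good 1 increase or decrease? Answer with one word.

decrease

ε > 0 and the price of good 2 falls, so the quantity of good 1 moves in the same direction: it decreases.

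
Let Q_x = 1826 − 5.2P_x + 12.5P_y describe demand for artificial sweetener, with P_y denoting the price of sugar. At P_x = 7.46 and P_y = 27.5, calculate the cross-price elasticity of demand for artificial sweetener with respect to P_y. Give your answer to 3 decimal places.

At P_x = 7.46 and P_y = 27.5: Q_x = 2130.958.
∂Q_x/∂P_y = 12.5.
ε = (∂Q_x/∂P_y)(P_y/Q_x) = 12.5 × (27.5/2130.958) ≈ 0.161.

0.161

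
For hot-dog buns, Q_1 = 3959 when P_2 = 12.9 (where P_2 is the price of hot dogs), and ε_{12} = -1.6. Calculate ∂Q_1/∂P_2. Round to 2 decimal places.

ε = (∂Q_1/∂P_2)·(P_2/Q_1) ⇒ ∂Q_1/∂P_2 = ε·Q_1/P_2 = -1.6 × 3959/12.9 ≈ -491.04.

-491.04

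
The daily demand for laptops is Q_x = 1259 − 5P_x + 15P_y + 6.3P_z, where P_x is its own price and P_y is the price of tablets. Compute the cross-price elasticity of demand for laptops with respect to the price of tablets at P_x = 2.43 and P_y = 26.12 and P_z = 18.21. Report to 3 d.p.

0.223

At P_x = 2.43 and P_y = 26.12 and P_z = 18.21: Q_x = 1753.373.
∂Q_x/∂P_y = 15.
ε = (∂Q_x/∂P_y)(P_y/Q_x) = 15 × (26.12/1753.373) ≈ 0.223.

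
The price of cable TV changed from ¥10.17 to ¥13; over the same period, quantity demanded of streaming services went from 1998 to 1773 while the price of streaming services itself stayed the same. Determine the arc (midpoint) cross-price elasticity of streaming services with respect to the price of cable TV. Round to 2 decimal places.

-0.49

ΔQ_A = 1773 − 1998 = -225; ΔP_B = 13 − 10.17 = 2.83.
Midpoints: Q̄_A = 1885.5, P̄_B = 11.59.
ε = (ΔQ_A/Q̄_A)/(ΔP_B/P̄_B) = (-225/1885.5)/(2.83/11.59) ≈ -0.49.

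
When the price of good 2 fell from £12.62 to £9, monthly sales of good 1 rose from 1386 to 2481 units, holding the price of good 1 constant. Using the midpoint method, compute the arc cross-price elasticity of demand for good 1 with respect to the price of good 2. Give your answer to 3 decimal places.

ΔQ_1 = 2481 − 1386 = 1095; ΔP_2 = 9 − 12.62 = -3.62.
Midpoints: Q̄_1 = 1933.5, P̄_2 = 10.81.
ε = (ΔQ_1/Q̄_1)/(ΔP_2/P̄_2) = (1095/1933.5)/(-3.62/10.81) ≈ -1.691.

-1.691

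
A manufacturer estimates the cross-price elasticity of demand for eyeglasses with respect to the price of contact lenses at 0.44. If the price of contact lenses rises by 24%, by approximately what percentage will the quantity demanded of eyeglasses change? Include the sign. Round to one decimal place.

10.6%

%ΔQ ≈ ε × %ΔP of contact lenses = 0.44 × (24%) = 10.6%.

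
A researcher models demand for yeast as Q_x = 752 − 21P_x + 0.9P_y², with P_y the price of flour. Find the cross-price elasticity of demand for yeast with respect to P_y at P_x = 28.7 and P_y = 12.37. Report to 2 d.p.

At P_x = 28.7 and P_y = 12.37: Q_x = 287.015.
∂Q_x/∂P_y = 1.8P_y = 1.8(12.37) = 22.2660.
ε = (∂Q_x/∂P_y)(P_y/Q_x) = 22.2660 × (12.37/287.015) ≈ 0.96.
ε > 0: substitutes.

0.96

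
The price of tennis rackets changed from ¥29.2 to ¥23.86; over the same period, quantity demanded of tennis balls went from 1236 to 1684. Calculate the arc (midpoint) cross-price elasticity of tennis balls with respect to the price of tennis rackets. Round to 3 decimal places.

-1.524

ΔQ_A = 1684 − 1236 = 448; ΔP_B = 23.86 − 29.2 = -5.34.
Midpoints: Q̄_A = 1460.0, P̄_B = 26.53.
ε = (ΔQ_A/Q̄_A)/(ΔP_B/P̄_B) = (448/1460.0)/(-5.34/26.53) ≈ -1.524.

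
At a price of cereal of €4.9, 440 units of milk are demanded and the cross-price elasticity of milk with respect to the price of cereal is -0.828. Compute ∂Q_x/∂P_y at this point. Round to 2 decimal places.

-74.35

ε = (∂Q_x/∂P_y)·(P_y/Q_x) ⇒ ∂Q_x/∂P_y = ε·Q_x/P_y = -0.828 × 440/4.9 ≈ -74.35.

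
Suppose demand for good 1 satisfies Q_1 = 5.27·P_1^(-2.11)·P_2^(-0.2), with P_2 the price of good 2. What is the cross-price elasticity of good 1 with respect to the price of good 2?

-0.20

In a log-linear (constant-elasticity) demand function, the coefficient on the exponent of P_2 is the cross-price elasticity.
ε = -0.20. Negative, so good 1 and good 2 are complements.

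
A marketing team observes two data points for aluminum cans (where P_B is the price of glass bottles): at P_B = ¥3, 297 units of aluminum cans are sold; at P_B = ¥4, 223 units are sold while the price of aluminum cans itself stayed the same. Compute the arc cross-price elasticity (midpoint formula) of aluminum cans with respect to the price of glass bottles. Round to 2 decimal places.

-1.00

ΔQ_A = 223 − 297 = -74; ΔP_B = 4 − 3 = 1.
Midpoints: Q̄_A = 260.0, P̄_B = 3.50.
ε = (ΔQ_A/Q̄_A)/(ΔP_B/P̄_B) = (-74/260.0)/(1/3.50) ≈ -1.00.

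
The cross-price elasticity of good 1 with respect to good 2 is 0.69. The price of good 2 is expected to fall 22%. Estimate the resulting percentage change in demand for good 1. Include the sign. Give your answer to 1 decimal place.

%ΔQ ≈ ε × %ΔP of good 2 = 0.69 × (-22%) = -15.2%.

-15.2%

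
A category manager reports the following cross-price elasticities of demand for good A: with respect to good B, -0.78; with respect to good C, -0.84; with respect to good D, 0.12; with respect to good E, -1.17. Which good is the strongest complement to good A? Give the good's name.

good E

Complements have ε < 0. The most negative value is -1.17 (good E).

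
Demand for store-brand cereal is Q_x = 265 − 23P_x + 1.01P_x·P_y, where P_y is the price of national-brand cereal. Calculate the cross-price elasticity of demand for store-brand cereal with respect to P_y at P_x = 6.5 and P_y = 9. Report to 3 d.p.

At P_x = 6.5 and P_y = 9: Q_x = 174.585.
∂Q_x/∂P_y = 1.01P_x = 1.01(6.5) = 6.5650.
ε = (∂Q_x/∂P_y)(P_y/Q_x) = 6.5650 × (9/174.585) ≈ 0.338.
ε > 0: substitutes.

0.338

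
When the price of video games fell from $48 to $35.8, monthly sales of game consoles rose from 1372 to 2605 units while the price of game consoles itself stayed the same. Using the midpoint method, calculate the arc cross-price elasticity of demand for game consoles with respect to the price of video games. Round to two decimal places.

-2.13

ΔQ_A = 2605 − 1372 = 1233; ΔP_B = 35.8 − 48 = -12.2.
Midpoints: Q̄_A = 1988.5, P̄_B = 41.90.
ε = (ΔQ_A/Q̄_A)/(ΔP_B/P̄_B) = (1233/1988.5)/(-12.2/41.90) ≈ -2.13.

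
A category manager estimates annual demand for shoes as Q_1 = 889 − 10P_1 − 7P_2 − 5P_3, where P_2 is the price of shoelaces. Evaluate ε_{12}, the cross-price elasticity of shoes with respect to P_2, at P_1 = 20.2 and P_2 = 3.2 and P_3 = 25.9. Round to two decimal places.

-0.04

At P_1 = 20.2 and P_2 = 3.2 and P_3 = 25.9: Q_1 = 535.1.
∂Q_1/∂P_2 = -7.
ε = (∂Q_1/∂P_2)(P_2/Q_1) = -7 × (3.2/535.1) ≈ -0.04.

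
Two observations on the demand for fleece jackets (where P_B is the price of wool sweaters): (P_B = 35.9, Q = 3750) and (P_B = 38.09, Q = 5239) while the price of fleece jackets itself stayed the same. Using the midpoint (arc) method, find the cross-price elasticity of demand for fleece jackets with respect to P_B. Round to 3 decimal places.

5.596

ΔQ_A = 5239 − 3750 = 1489; ΔP_B = 38.09 − 35.9 = 2.19.
Midpoints: Q̄_A = 4494.5, P̄_B = 37.00.
ε = (ΔQ_A/Q̄_A)/(ΔP_B/P̄_B) = (1489/4494.5)/(2.19/37.00) ≈ 5.596.
ε > 0: fleece jackets and wool sweaters are substitutes.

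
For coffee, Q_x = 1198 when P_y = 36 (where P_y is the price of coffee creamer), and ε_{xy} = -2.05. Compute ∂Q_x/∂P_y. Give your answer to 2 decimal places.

-68.22

ε = (∂Q_x/∂P_y)·(P_y/Q_x) ⇒ ∂Q_x/∂P_y = ε·Q_x/P_y = -2.05 × 1198/36 ≈ -68.22.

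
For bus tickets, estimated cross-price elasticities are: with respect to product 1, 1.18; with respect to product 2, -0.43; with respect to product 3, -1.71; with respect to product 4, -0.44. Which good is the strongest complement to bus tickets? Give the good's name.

Complements have ε < 0. The most negative value is -1.71 (product 3).

product 3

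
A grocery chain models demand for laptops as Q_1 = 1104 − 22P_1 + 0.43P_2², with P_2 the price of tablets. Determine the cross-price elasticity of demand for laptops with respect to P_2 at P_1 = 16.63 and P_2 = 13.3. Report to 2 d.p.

At P_1 = 16.63 and P_2 = 13.3: Q_1 = 814.203.
∂Q_1/∂P_2 = 0.86P_2 = 0.86(13.3) = 11.4380.
ε = (∂Q_1/∂P_2)(P_2/Q_1) = 11.4380 × (13.3/814.203) ≈ 0.19.
ε > 0: substitutes.

0.19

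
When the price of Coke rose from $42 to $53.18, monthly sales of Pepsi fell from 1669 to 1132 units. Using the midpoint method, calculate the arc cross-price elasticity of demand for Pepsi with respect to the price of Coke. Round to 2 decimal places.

ΔQ_A = 1132 − 1669 = -537; ΔP_B = 53.18 − 42 = 11.18.
Midpoints: Q̄_A = 1400.5, P̄_B = 47.59.
ε = (ΔQ_A/Q̄_A)/(ΔP_B/P̄_B) = (-537/1400.5)/(11.18/47.59) ≈ -1.63.
ε < 0: Pepsi and Coke are complements.

-1.63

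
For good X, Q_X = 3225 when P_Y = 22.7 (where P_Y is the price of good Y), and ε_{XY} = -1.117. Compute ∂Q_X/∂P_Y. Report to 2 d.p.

-158.69

ε = (∂Q_X/∂P_Y)·(P_Y/Q_X) ⇒ ∂Q_X/∂P_Y = ε·Q_X/P_Y = -1.117 × 3225/22.7 ≈ -158.69.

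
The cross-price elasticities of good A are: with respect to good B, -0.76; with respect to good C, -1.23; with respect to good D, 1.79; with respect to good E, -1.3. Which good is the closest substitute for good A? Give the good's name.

Substitutes have ε > 0. Among the positive values, 1.79 (good D) is largest.

good D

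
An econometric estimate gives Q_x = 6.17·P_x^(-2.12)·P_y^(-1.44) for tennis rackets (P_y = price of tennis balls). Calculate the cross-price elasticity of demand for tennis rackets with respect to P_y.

-1.44

In a log-linear (constant-elasticity) demand function, the coefficient on the exponent of P_y is the cross-price elasticity.
ε = -1.44. Negative, so tennis rackets and tennis balls are complements.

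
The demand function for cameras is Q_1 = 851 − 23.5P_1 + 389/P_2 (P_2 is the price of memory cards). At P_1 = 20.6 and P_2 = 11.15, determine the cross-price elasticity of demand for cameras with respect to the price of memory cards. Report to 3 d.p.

-0.087

At P_1 = 20.6 and P_2 = 11.15: Q_1 = 401.788.
∂Q_1/∂P_2 = −389/P_2² = -3.1290.
ε = (∂Q_1/∂P_2)(P_2/Q_1) = -3.1290 × (11.15/401.788) ≈ -0.087.
ε < 0: complements.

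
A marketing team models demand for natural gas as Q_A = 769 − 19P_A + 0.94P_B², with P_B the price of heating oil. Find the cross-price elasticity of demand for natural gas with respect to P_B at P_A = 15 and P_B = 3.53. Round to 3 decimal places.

At P_A = 15 and P_B = 3.53: Q_A = 495.713.
∂Q_A/∂P_B = 1.88P_B = 1.88(3.53) = 6.6364.
ε = (∂Q_A/∂P_B)(P_B/Q_A) = 6.6364 × (3.53/495.713) ≈ 0.047.
ε > 0: substitutes.

0.047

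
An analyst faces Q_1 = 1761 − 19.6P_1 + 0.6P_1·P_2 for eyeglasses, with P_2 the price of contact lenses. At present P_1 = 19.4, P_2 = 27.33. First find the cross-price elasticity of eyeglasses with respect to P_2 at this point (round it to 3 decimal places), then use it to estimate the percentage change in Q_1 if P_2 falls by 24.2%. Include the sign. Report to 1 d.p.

At P_1 = 19.4, P_2 = 27.33: Q_1 = 1698.881.
∂Q_1/∂P_2 = 0.6P_1 = 11.6400.
ε = (∂Q_1/∂P_2)(P_2/Q_1) = 11.6400 × 27.33/1698.881 ≈ 0.187.
%ΔQ_1 ≈ ε × %ΔP_2 = 0.187 × (-24.2%) = -4.5%.

-4.5%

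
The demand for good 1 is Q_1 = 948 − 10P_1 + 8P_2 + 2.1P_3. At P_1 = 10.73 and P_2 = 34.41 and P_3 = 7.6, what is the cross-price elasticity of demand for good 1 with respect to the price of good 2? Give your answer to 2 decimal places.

0.24

At P_1 = 10.73 and P_2 = 34.41 and P_3 = 7.6: Q_1 = 1131.94.
∂Q_1/∂P_2 = 8.
ε = (∂Q_1/∂P_2)(P_2/Q_1) = 8 × (34.41/1131.94) ≈ 0.24.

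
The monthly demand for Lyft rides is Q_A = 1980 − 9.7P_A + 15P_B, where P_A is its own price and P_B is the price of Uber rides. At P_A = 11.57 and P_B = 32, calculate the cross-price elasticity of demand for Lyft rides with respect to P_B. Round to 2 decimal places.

At P_A = 11.57 and P_B = 32: Q_A = 2347.771.
∂Q_A/∂P_B = 15.
ε = (∂Q_A/∂P_B)(P_B/Q_A) = 15 × (32/2347.771) ≈ 0.20.
Since ε > 0, Lyft rides and Uber rides are substitutes.

0.20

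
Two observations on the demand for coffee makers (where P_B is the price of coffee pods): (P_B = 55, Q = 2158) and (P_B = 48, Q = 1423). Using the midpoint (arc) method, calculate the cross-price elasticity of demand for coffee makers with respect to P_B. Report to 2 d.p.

ΔQ_A = 1423 − 2158 = -735; ΔP_B = 48 − 55 = -7.
Midpoints: Q̄_A = 1790.5, P̄_B = 51.50.
ε = (ΔQ_A/Q̄_A)/(ΔP_B/P̄_B) = (-735/1790.5)/(-7/51.50) ≈ 3.02.

3.02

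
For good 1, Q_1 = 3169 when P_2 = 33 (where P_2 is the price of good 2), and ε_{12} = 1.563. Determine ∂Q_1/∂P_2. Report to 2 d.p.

150.10

ε = (∂Q_1/∂P_2)·(P_2/Q_1) ⇒ ∂Q_1/∂P_2 = ε·Q_1/P_2 = 1.563 × 3169/33 ≈ 150.10.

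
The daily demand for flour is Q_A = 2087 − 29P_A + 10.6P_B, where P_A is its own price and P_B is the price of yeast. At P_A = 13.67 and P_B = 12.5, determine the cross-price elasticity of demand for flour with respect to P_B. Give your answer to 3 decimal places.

0.073

At P_A = 13.67 and P_B = 12.5: Q_A = 1823.07.
∂Q_A/∂P_B = 10.6.
ε = (∂Q_A/∂P_B)(P_B/Q_A) = 10.6 × (12.5/1823.07) ≈ 0.073.
Since ε > 0, flour and yeast are substitutes.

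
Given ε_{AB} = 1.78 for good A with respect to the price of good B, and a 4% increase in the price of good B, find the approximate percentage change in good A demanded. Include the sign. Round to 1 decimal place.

%ΔQ ≈ ε × %ΔP of good B = 1.78 × (4%) = 7.1%.

7.1%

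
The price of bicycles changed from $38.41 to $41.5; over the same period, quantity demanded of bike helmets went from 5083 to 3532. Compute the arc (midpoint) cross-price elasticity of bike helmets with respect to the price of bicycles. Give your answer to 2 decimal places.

-4.66

ΔQ_A = 3532 − 5083 = -1551; ΔP_B = 41.5 − 38.41 = 3.09.
Midpoints: Q̄_A = 4307.5, P̄_B = 39.95.
ε = (ΔQ_A/Q̄_A)/(ΔP_B/P̄_B) = (-1551/4307.5)/(3.09/39.95) ≈ -4.66.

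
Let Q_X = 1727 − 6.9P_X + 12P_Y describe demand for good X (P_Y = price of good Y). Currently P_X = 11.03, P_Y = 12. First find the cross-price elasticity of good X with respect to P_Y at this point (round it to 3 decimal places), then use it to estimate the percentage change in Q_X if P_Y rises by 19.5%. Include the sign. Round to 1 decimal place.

1.6%

At P_X = 11.03, P_Y = 12: Q_X = 1794.893.
∂Q_X/∂P_Y = 12.
ε = (∂Q_X/∂P_Y)(P_Y/Q_X) = 12.0000 × 12/1794.893 ≈ 0.080.
%ΔQ_X ≈ ε × %ΔP_Y = 0.080 × (19.5%) = 1.6%.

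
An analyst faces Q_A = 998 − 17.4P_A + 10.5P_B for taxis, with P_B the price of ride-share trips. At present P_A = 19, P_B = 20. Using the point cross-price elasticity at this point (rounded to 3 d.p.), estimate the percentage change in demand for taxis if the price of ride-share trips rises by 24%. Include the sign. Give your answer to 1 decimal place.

5.7%

At P_A = 19, P_B = 20: Q_A = 877.4.
∂Q_A/∂P_B = 10.5.
ε = (∂Q_A/∂P_B)(P_B/Q_A) = 10.5000 × 20/877.4 ≈ 0.239.
%ΔQ_A ≈ ε × %ΔP_B = 0.239 × (24%) = 5.7%.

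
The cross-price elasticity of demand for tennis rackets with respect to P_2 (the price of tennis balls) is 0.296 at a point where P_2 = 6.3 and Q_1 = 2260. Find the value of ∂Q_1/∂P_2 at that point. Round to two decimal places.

106.18

ε = (∂Q_1/∂P_2)·(P_2/Q_1) ⇒ ∂Q_1/∂P_2 = ε·Q_1/P_2 = 0.296 × 2260/6.3 ≈ 106.18.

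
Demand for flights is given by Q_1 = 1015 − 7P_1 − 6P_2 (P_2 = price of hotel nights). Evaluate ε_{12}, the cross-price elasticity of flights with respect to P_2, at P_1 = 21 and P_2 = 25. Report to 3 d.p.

At P_1 = 21 and P_2 = 25: Q_1 = 718.
∂Q_1/∂P_2 = -6.
ε = (∂Q_1/∂P_2)(P_2/Q_1) = -6 × (25/718) ≈ -0.209.

-0.209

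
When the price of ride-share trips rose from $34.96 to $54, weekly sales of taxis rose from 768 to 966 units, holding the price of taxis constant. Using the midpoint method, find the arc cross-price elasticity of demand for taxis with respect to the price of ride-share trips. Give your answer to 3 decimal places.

0.534

ΔQ_A = 966 − 768 = 198; ΔP_B = 54 − 34.96 = 19.04.
Midpoints: Q̄_A = 867.0, P̄_B = 44.48.
ε = (ΔQ_A/Q̄_A)/(ΔP_B/P̄_B) = (198/867.0)/(19.04/44.48) ≈ 0.534.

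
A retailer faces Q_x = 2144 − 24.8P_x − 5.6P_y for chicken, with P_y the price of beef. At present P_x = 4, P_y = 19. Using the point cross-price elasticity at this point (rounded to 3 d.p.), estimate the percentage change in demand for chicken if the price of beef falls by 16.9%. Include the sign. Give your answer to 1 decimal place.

0.9%

At P_x = 4, P_y = 19: Q_x = 1938.4.
∂Q_x/∂P_y = -5.6.
ε = (∂Q_x/∂P_y)(P_y/Q_x) = -5.6000 × 19/1938.4 ≈ -0.055.
%ΔQ_x ≈ ε × %ΔP_y = -0.055 × (-16.9%) = 0.9%.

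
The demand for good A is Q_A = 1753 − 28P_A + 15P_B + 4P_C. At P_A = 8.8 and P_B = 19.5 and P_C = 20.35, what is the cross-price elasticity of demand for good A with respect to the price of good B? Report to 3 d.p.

At P_A = 8.8 and P_B = 19.5 and P_C = 20.35: Q_A = 1880.5.
∂Q_A/∂P_B = 15.
ε = (∂Q_A/∂P_B)(P_B/Q_A) = 15 × (19.5/1880.5) ≈ 0.156.
Since ε > 0, good A and good B are substitutes.

0.156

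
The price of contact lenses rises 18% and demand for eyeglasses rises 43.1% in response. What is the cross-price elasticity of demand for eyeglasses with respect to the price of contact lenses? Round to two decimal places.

2.39

ε = (%ΔQ of eyeglasses) / (%ΔP of contact lenses) = (43.1%) / (18%) ≈ 2.39.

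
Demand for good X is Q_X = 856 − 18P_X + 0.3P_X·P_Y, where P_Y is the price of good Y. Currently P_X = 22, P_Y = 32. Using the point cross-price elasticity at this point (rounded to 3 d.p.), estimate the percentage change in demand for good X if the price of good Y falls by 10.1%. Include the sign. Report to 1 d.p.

-3.2%

At P_X = 22, P_Y = 32: Q_X = 671.2.
∂Q_X/∂P_Y = 0.3P_X = 6.6000.
ε = (∂Q_X/∂P_Y)(P_Y/Q_X) = 6.6000 × 32/671.2 ≈ 0.315.
%ΔQ_X ≈ ε × %ΔP_Y = 0.315 × (-10.1%) = -3.2%.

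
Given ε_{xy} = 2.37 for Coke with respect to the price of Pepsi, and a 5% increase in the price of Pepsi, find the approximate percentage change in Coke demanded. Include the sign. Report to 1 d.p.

%ΔQ ≈ ε × %ΔP of Pepsi = 2.37 × (5%) = 11.9%.
Demand for Coke rises by about 11.9%.

11.9%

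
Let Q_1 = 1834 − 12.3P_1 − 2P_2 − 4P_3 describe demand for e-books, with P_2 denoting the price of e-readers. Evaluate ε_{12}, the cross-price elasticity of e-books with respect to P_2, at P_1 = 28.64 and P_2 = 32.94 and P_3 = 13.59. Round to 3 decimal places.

At P_1 = 28.64 and P_2 = 32.94 and P_3 = 13.59: Q_1 = 1361.488.
∂Q_1/∂P_2 = -2.
ε = (∂Q_1/∂P_2)(P_2/Q_1) = -2 × (32.94/1361.488) ≈ -0.048.
Since ε < 0, e-books and e-readers are complements.

-0.048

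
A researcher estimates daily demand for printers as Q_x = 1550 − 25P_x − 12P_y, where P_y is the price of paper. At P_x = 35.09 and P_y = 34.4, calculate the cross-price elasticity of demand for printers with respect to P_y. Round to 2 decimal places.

-1.59

At P_x = 35.09 and P_y = 34.4: Q_x = 259.95.
∂Q_x/∂P_y = -12.
ε = (∂Q_x/∂P_y)(P_y/Q_x) = -12 × (34.4/259.95) ≈ -1.59.
Since ε < 0, printers and paper are complements.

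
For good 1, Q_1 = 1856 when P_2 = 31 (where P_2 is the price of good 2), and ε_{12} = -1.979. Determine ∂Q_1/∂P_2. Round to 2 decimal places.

ε = (∂Q_1/∂P_2)·(P_2/Q_1) ⇒ ∂Q_1/∂P_2 = ε·Q_1/P_2 = -1.979 × 1856/31 ≈ -118.48.

-118.48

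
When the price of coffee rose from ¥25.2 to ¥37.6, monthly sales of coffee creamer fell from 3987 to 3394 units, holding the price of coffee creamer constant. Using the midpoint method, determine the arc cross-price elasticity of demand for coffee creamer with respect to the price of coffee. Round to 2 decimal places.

-0.41

ΔQ_A = 3394 − 3987 = -593; ΔP_B = 37.6 − 25.2 = 12.4.
Midpoints: Q̄_A = 3690.5, P̄_B = 31.40.
ε = (ΔQ_A/Q̄_A)/(ΔP_B/P̄_B) = (-593/3690.5)/(12.4/31.40) ≈ -0.41.
ε < 0: coffee creamer and coffee are complements.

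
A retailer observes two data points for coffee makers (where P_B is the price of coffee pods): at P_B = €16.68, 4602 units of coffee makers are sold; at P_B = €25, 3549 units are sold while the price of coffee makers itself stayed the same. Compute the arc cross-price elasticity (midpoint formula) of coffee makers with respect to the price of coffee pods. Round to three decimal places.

-0.647

ΔQ_A = 3549 − 4602 = -1053; ΔP_B = 25 − 16.68 = 8.32.
Midpoints: Q̄_A = 4075.5, P̄_B = 20.84.
ε = (ΔQ_A/Q̄_A)/(ΔP_B/P̄_B) = (-1053/4075.5)/(8.32/20.84) ≈ -0.647.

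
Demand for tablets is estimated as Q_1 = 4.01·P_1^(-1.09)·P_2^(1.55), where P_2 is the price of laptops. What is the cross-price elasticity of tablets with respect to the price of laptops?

In a log-linear (constant-elasticity) demand function, the coefficient on the exponent of P_2 is the cross-price elasticity.
ε = 1.55. Positive, so tablets and laptops are substitutes.

1.55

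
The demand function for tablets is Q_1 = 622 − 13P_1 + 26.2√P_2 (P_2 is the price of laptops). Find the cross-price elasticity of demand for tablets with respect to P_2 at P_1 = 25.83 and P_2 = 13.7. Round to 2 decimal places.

0.13

At P_1 = 25.83 and P_2 = 13.7: Q_1 = 383.185.
∂Q_1/∂P_2 = 26.2/(2√P_2) = 26.2/(2√13.7) = 3.5392.
ε = (∂Q_1/∂P_2)(P_2/Q_1) = 3.5392 × (13.7/383.185) ≈ 0.13.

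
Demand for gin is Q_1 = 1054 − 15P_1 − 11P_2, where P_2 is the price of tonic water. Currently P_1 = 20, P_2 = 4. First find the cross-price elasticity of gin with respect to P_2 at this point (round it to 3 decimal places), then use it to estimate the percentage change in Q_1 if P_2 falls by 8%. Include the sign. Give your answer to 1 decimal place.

0.5%

At P_1 = 20, P_2 = 4: Q_1 = 710.
∂Q_1/∂P_2 = -11.
ε = (∂Q_1/∂P_2)(P_2/Q_1) = -11.0000 × 4/710 ≈ -0.062.
%ΔQ_1 ≈ ε × %ΔP_2 = -0.062 × (-8%) = 0.5%.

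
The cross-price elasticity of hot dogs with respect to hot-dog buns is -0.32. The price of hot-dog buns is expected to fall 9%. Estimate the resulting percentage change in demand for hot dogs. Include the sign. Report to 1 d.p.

%ΔQ ≈ ε × %ΔP of hot-dog buns = -0.32 × (-9%) = 2.9%.
Demand for hot dogs rises by about 2.9%.

2.9%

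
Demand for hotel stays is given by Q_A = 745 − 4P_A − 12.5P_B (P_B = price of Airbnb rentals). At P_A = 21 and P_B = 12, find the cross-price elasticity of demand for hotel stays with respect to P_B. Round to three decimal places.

-0.294

At P_A = 21 and P_B = 12: Q_A = 511.
∂Q_A/∂P_B = -12.5.
ε = (∂Q_A/∂P_B)(P_B/Q_A) = -12.5 × (12/511) ≈ -0.294.
Since ε < 0, hotel stays and Airbnb rentals are complements.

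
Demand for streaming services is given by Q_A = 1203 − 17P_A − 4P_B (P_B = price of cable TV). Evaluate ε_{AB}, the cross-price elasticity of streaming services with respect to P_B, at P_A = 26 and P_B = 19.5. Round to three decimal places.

At P_A = 26 and P_B = 19.5: Q_A = 683.
∂Q_A/∂P_B = -4.
ε = (∂Q_A/∂P_B)(P_B/Q_A) = -4 × (19.5/683) ≈ -0.114.

-0.114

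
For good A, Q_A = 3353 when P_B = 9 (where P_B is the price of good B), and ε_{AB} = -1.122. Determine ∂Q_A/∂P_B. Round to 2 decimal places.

ε = (∂Q_A/∂P_B)·(P_B/Q_A) ⇒ ∂Q_A/∂P_B = ε·Q_A/P_B = -1.122 × 3353/9 ≈ -418.01.

-418.01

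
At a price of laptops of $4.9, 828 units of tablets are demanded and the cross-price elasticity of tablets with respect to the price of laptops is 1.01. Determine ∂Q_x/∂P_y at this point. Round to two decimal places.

ε = (∂Q_x/∂P_y)·(P_y/Q_x) ⇒ ∂Q_x/∂P_y = ε·Q_x/P_y = 1.01 × 828/4.9 ≈ 170.67.

170.67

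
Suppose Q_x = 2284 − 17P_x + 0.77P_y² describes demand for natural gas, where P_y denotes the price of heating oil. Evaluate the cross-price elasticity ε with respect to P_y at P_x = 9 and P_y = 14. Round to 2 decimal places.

0.13

At P_x = 9 and P_y = 14: Q_x = 2281.92.
∂Q_x/∂P_y = 1.54P_y = 1.54(14) = 21.5600.
ε = (∂Q_x/∂P_y)(P_y/Q_x) = 21.5600 × (14/2281.92) ≈ 0.13.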